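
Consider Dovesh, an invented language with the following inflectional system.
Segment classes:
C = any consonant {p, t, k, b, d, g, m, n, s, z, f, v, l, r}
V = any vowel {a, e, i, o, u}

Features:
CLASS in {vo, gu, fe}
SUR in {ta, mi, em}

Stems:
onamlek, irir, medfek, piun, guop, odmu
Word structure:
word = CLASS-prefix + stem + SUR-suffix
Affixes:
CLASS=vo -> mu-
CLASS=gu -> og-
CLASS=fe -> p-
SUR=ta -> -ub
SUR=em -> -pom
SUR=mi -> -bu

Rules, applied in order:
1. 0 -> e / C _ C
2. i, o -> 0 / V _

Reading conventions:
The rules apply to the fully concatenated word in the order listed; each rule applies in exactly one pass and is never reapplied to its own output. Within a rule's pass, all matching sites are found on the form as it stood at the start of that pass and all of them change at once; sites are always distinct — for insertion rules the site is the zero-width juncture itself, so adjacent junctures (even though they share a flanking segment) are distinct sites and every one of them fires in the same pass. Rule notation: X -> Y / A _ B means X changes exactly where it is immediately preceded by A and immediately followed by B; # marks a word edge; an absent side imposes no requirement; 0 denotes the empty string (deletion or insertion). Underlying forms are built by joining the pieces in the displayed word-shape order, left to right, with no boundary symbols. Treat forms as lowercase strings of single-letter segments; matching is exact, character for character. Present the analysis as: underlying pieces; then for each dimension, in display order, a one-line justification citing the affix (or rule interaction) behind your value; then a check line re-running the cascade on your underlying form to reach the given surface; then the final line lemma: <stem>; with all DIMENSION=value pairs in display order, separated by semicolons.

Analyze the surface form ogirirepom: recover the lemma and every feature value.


underlying: og-irir-pom
CLASS=gu - signalled by the affix og-
SUR=em - signalled by the affix -pom
check: ogirirpom -> ogirirepom -> ogirirepom
lemma: irir; CLASS=gu; SUR=em


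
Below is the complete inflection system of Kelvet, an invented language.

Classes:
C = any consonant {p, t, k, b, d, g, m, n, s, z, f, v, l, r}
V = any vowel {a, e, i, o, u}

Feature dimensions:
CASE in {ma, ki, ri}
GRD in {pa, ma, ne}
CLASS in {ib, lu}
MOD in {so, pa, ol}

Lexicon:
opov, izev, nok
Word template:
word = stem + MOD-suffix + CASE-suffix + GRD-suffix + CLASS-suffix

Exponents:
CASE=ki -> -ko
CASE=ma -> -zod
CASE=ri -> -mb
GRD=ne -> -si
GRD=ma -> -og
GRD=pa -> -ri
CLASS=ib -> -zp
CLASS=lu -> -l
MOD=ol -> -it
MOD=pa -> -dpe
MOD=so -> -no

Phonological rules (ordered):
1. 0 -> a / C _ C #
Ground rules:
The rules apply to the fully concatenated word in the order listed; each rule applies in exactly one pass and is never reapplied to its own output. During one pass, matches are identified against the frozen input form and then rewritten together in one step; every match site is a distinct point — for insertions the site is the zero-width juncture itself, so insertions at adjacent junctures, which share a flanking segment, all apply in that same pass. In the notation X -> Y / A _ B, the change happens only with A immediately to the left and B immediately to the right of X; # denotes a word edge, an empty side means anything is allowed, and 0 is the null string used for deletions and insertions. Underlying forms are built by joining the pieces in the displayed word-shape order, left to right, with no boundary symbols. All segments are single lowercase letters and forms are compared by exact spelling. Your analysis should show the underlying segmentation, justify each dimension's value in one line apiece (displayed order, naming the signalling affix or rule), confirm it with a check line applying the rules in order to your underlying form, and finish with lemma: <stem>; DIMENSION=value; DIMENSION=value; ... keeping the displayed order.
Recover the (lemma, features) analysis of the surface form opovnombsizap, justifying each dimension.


underlying: opov-no-mb-si-zp
CASE=ri - signalled by the affix -mb
GRD=ne - signalled by the affix -si
CLASS=ib - signalled by the affix -zp
MOD=so - signalled by the affix -no
check: opovnombsizp -> opovnombsizap
lemma: opov; CASE=ri; GRD=ne; CLASS=ib; MOD=so


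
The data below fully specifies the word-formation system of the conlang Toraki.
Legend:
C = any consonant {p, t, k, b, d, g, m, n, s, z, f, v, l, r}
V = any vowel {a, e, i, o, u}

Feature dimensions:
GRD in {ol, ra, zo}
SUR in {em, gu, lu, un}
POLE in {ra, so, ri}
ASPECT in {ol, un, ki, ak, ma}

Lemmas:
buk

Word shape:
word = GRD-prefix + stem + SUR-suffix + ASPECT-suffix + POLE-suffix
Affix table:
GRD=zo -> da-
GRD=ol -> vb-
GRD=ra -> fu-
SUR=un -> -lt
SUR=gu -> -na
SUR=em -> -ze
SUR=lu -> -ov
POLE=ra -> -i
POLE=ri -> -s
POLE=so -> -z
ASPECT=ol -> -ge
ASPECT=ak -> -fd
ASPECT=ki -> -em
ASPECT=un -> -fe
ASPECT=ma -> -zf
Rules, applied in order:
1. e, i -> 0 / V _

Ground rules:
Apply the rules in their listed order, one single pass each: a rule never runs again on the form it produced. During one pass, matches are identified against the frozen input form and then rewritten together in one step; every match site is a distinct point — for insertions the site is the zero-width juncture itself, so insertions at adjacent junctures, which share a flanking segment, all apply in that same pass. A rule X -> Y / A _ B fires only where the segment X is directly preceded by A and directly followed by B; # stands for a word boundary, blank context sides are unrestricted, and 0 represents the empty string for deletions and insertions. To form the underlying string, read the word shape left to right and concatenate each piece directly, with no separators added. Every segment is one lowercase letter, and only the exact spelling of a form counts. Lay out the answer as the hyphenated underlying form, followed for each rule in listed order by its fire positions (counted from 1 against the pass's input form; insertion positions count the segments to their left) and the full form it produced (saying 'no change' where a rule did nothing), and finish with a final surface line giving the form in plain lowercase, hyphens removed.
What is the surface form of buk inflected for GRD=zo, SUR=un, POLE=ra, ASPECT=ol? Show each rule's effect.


underlying: da-buk-lt-ge-i
1. e, i -> 0 / V _: fires at position(s) 10: dabukltge
surface: dabukltge


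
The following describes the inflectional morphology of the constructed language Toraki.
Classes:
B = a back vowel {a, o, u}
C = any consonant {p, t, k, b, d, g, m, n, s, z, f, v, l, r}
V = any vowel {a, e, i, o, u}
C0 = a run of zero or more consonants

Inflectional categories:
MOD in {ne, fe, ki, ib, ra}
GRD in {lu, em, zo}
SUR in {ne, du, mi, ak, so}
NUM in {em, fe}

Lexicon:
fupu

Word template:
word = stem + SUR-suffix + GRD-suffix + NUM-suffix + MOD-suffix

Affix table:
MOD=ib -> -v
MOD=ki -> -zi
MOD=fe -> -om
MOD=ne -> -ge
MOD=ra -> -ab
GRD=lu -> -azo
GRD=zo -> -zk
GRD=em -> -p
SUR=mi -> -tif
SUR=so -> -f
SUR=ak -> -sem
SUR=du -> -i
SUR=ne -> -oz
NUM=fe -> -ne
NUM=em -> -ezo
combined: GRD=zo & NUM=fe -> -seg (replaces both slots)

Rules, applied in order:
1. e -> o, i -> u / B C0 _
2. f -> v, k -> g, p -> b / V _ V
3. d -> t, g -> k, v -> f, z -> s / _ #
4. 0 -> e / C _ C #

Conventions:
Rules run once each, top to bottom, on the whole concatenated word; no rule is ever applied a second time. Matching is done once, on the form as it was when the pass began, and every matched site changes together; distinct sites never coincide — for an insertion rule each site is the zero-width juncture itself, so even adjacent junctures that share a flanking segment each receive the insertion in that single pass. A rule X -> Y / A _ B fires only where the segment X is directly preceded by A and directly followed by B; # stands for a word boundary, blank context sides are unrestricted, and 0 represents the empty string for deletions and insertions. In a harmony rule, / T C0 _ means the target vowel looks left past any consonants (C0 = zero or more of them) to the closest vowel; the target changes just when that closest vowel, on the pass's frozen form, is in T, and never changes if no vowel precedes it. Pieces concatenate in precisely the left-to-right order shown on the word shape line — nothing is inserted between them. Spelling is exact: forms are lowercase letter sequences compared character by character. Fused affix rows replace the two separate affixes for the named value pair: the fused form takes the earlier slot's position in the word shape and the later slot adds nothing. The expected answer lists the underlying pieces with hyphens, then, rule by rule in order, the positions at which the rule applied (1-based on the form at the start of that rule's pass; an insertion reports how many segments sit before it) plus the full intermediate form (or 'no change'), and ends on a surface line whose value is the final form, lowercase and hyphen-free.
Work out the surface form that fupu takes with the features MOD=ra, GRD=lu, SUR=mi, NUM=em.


underlying: fupu-tif-azo-ezo-ab
1. e -> o, i -> u / B C0 _: fires at position(s) 6, 11: fuputufazoozoab
2. f -> v, k -> g, p -> b / V _ V: fires at position(s) 3, 7: fubutuvazoozoab
3. d -> t, g -> k, v -> f, z -> s / _ #: no change
4. 0 -> e / C _ C #: no change
surface: fubutuvazoozoab


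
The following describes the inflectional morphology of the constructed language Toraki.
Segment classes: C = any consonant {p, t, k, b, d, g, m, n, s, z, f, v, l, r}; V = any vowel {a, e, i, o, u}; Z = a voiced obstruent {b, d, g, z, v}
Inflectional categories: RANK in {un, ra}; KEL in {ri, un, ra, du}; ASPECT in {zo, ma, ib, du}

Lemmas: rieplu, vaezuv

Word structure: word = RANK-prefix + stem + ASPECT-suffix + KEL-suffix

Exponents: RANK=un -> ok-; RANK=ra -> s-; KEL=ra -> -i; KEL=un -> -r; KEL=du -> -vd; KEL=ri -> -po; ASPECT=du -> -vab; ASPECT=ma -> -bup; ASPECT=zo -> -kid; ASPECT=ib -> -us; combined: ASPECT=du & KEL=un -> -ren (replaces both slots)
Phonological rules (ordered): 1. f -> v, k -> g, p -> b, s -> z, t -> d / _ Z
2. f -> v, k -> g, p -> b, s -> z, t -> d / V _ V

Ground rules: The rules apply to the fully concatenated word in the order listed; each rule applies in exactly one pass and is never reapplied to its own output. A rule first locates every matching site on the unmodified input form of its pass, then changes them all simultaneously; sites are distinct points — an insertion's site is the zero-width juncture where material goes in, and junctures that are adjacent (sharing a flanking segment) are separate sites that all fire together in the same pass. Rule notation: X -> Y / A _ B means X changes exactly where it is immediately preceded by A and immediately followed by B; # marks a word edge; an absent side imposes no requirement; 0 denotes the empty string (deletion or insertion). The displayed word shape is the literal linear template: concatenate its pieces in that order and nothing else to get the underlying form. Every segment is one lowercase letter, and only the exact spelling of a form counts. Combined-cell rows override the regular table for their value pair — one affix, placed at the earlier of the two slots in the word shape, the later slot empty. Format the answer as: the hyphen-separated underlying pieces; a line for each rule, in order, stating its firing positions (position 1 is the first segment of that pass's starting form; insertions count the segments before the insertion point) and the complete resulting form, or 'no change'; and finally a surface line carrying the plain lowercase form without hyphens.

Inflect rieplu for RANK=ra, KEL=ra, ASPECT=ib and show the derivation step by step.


underlying: s-rieplu-us-i
1. f -> v, k -> g, p -> b, s -> z, t -> d / _ Z: no change
2. f -> v, k -> g, p -> b, s -> z, t -> d / V _ V: fires at position(s) 9: sriepluuzi
surface: sriepluuzi


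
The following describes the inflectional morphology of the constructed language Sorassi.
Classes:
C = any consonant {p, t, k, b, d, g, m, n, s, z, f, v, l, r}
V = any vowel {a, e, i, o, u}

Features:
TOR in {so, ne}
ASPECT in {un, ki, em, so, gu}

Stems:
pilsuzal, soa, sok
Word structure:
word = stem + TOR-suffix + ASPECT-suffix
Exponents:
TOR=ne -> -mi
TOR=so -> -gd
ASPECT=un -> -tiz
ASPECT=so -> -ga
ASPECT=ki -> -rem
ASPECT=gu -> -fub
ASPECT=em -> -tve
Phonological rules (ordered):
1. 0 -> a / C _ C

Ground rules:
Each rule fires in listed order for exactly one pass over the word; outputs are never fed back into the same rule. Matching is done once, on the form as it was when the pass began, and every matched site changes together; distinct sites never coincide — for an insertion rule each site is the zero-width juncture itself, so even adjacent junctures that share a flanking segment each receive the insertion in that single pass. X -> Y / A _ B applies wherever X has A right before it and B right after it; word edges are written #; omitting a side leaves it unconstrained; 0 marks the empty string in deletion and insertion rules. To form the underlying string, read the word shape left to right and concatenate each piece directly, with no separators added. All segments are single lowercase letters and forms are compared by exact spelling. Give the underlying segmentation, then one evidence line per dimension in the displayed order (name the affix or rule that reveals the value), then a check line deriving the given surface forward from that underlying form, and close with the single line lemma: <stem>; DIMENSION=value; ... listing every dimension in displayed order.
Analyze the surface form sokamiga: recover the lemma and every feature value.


underlying: sok-mi-ga
TOR=ne - signalled by the affix -mi
ASPECT=so - signalled by the affix -ga
check: sokmiga -> sokamiga
lemma: sok; TOR=ne; ASPECT=so


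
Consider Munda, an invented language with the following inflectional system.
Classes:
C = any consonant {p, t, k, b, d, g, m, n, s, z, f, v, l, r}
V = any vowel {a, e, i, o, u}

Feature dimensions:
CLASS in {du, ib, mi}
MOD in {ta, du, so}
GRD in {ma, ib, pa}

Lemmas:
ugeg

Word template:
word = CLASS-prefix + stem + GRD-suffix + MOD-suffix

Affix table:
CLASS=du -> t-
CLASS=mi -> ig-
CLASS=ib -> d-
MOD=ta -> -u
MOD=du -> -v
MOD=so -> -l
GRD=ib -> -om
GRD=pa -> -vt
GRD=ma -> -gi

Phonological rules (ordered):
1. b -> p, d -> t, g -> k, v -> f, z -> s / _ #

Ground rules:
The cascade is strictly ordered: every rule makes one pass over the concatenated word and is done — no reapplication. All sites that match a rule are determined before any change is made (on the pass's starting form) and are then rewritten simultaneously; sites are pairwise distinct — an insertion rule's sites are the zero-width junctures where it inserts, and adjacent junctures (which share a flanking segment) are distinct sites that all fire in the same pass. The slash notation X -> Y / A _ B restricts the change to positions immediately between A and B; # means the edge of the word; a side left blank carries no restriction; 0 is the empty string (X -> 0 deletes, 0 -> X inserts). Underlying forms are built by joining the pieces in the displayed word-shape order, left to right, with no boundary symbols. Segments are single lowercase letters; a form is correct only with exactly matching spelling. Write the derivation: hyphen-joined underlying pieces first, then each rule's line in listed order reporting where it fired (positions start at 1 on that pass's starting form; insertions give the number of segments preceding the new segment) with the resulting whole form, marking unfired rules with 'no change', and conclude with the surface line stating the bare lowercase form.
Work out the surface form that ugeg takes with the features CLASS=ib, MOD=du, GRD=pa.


underlying: d-ugeg-vt-v
1. b -> p, d -> t, g -> k, v -> f, z -> s / _ #: fires at position(s) 8: dugegvtf
surface: dugegvtf


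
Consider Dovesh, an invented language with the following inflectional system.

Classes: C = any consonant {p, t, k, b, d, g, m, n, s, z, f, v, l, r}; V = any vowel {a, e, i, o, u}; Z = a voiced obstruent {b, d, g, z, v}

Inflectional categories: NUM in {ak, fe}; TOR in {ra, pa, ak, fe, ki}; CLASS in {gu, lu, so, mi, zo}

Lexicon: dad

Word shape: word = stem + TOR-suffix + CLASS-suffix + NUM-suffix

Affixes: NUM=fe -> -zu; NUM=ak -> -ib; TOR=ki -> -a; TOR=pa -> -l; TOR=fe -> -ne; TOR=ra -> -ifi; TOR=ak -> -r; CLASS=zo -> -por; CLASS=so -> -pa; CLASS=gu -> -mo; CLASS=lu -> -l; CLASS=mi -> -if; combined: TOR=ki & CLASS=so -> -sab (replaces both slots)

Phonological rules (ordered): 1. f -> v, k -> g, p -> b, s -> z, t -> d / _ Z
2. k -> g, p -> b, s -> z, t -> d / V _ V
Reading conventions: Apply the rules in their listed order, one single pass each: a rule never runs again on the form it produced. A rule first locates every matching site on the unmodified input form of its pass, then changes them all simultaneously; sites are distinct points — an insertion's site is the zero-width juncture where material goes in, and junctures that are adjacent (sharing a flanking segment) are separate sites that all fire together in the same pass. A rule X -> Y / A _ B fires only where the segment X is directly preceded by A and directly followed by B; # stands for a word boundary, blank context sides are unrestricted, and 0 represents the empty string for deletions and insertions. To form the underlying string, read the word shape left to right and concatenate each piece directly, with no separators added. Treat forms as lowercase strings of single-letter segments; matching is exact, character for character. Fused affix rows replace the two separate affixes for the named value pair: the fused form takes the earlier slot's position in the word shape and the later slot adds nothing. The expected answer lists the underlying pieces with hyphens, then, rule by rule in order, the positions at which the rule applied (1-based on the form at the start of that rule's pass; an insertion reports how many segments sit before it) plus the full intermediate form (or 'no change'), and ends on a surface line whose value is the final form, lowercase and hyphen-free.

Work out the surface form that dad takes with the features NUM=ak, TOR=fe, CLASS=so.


underlying: dad-ne-pa-ib
1. f -> v, k -> g, p -> b, s -> z, t -> d / _ Z: no change
2. k -> g, p -> b, s -> z, t -> d / V _ V: fires at position(s) 6: dadnebaib
surface: dadnebaib


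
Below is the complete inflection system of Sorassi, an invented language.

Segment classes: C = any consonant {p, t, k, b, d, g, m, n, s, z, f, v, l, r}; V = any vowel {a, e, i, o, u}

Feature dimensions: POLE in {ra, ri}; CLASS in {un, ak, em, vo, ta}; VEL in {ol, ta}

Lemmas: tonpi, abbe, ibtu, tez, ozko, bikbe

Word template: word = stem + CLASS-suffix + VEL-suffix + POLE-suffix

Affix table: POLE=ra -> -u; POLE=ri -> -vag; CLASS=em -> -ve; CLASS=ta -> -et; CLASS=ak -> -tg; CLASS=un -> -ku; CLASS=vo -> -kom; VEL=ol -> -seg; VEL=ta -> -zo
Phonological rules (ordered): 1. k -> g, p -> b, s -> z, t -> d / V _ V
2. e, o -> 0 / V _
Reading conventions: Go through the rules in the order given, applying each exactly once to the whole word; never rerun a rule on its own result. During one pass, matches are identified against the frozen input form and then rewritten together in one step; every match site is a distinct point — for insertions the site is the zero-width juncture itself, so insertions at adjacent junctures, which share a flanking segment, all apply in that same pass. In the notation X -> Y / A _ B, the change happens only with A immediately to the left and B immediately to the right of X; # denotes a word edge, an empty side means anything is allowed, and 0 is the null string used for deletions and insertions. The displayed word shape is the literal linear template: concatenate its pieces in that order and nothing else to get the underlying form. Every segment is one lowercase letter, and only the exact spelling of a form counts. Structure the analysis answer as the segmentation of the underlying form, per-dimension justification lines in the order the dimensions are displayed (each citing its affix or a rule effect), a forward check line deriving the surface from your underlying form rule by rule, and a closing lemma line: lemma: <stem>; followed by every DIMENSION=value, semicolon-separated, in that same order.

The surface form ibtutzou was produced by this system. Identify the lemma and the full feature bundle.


underlying: ibtu-et-zo-u
POLE=ra - signalled by the affix -u
CLASS=ta - signalled by the affix -et
VEL=ta - signalled by the affix -zo
check: ibtuetzou -> ibtuetzou -> ibtutzou
lemma: ibtu; POLE=ra; CLASS=ta; VEL=ta


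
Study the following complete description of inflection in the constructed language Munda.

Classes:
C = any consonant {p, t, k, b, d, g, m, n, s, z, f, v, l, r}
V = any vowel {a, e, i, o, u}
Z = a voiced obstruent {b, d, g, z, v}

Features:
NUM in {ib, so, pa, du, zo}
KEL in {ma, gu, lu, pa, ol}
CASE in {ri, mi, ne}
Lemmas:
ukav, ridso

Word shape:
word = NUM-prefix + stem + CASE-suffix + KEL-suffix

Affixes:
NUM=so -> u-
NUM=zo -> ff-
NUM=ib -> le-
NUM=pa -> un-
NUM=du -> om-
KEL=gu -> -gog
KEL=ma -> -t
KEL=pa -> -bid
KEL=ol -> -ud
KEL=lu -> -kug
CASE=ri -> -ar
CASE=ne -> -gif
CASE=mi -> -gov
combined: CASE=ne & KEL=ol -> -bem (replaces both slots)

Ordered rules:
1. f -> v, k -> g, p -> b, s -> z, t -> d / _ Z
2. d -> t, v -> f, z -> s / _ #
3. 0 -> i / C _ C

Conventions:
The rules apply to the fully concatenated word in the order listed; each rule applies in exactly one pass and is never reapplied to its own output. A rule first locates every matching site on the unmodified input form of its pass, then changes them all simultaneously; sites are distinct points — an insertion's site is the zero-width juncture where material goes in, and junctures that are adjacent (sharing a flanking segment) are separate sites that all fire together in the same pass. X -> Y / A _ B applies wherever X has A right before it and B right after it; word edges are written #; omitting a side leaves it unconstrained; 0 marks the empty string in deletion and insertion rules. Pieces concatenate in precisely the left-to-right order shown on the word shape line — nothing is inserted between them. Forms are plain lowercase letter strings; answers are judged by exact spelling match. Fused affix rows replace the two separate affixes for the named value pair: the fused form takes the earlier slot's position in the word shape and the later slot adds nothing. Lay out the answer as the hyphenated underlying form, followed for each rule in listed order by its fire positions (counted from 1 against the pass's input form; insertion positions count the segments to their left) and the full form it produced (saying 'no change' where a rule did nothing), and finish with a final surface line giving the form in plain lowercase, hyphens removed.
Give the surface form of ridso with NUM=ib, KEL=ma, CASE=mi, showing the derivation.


underlying: le-ridso-gov-t
1. f -> v, k -> g, p -> b, s -> z, t -> d / _ Z: no change
2. d -> t, v -> f, z -> s / _ #: no change
3. 0 -> i / C _ C: inserts after position(s) 5, 10: leridisogovit
surface: leridisogovit


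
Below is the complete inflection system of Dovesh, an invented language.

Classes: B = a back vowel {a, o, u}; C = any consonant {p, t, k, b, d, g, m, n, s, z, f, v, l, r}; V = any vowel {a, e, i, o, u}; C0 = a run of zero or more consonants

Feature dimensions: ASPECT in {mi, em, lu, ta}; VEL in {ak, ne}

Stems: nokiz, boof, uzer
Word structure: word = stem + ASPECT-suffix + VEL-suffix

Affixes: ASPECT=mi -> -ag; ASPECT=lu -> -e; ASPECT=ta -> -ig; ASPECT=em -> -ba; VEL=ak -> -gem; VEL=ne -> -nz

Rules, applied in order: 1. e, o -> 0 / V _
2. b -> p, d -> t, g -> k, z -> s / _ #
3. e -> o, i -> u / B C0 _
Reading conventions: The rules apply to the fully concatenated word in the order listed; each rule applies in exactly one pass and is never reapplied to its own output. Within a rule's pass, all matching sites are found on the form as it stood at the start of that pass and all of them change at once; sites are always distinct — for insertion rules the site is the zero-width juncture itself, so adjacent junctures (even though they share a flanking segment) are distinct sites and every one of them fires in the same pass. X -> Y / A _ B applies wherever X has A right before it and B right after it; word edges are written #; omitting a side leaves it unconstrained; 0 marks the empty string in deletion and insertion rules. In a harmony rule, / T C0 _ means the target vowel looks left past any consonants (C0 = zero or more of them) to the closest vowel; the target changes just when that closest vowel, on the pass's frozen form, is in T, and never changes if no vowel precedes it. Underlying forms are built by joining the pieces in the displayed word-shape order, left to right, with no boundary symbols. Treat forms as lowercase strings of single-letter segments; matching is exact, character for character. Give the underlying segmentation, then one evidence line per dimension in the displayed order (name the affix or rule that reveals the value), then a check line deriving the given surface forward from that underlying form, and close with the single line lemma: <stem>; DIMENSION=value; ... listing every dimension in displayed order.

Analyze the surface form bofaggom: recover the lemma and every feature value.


underlying: boof-ag-gem
ASPECT=mi - signalled by the affix -ag
VEL=ak - signalled by the affix -gem
check: boofaggem -> bofaggem -> bofaggem -> bofaggom
lemma: boof; ASPECT=mi; VEL=ak


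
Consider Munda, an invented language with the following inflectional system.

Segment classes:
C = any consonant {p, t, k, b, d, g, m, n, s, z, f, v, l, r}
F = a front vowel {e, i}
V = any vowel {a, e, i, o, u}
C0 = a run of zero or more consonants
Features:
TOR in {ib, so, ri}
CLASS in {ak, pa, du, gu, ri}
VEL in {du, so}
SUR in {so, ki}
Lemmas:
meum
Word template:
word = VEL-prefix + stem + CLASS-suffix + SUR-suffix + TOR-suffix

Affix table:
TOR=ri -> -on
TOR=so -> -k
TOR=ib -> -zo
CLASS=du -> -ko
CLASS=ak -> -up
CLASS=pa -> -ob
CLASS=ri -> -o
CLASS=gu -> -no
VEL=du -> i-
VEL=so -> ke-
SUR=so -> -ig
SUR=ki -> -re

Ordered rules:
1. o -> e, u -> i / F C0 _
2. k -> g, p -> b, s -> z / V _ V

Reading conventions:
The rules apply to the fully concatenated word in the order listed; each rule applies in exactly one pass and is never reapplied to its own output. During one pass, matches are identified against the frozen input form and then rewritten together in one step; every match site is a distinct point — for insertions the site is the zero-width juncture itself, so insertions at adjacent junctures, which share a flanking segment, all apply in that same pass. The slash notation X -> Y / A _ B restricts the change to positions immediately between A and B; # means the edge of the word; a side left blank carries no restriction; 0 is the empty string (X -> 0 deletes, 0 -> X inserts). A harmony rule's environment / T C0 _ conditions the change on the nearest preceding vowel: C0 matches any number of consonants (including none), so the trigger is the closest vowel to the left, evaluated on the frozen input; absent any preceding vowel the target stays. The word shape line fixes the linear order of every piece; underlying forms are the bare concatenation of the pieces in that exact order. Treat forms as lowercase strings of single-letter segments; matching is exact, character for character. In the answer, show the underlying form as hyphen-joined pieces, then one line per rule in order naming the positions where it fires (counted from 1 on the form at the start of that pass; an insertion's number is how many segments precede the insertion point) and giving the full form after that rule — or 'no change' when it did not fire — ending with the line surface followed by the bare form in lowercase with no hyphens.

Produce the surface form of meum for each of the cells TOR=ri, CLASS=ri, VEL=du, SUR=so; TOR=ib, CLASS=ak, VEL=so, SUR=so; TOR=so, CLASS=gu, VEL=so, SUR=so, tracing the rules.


cell TOR=ri, CLASS=ri, VEL=du, SUR=so:
underlying: i-meum-o-ig-on
1. o -> e, u -> i / F C0 _: fires at position(s) 4, 9: imeimoigen
2. k -> g, p -> b, s -> z / V _ V: no change
surface: imeimoigen

cell TOR=ib, CLASS=ak, VEL=so, SUR=so:
underlying: ke-meum-up-ig-zo
1. o -> e, u -> i / F C0 _: fires at position(s) 5, 12: kemeimupigze
2. k -> g, p -> b, s -> z / V _ V: fires at position(s) 8: kemeimubigze
surface: kemeimubigze

cell TOR=so, CLASS=gu, VEL=so, SUR=so:
underlying: ke-meum-no-ig-k
1. o -> e, u -> i / F C0 _: fires at position(s) 5: kemeimnoigk
2. k -> g, p -> b, s -> z / V _ V: no change
surface: kemeimnoigk


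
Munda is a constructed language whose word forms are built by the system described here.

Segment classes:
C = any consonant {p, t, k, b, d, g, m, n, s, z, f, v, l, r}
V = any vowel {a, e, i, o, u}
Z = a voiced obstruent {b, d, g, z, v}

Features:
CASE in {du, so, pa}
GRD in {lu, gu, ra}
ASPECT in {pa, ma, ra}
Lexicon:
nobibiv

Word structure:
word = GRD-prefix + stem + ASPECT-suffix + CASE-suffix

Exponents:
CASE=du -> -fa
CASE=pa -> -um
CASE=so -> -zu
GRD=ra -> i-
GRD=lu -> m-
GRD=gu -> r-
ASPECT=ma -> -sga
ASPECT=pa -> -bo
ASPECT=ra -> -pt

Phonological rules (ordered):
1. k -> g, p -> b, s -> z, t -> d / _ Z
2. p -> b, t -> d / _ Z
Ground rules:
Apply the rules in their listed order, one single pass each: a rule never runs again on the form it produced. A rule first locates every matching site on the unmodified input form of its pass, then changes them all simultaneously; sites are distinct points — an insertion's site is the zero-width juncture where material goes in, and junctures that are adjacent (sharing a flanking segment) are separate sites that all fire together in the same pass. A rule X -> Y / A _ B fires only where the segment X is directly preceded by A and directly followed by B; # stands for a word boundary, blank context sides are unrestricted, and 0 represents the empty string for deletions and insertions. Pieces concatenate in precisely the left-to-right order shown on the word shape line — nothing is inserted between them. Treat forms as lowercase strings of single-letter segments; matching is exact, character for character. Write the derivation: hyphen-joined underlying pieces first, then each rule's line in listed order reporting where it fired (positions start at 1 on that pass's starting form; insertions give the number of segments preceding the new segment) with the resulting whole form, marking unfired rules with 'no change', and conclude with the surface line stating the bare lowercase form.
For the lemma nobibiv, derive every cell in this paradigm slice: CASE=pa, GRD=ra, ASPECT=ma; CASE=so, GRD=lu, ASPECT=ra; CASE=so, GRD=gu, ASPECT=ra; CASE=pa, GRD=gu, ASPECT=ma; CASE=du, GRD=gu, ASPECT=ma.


cell CASE=pa, GRD=ra, ASPECT=ma:
underlying: i-nobibiv-sga-um
1. k -> g, p -> b, s -> z, t -> d / _ Z: fires at position(s) 9: inobibivzgaum
2. p -> b, t -> d / _ Z: no change
surface: inobibivzgaum

cell CASE=so, GRD=lu, ASPECT=ra:
underlying: m-nobibiv-pt-zu
1. k -> g, p -> b, s -> z, t -> d / _ Z: fires at position(s) 10: mnobibivpdzu
2. p -> b, t -> d / _ Z: fires at position(s) 9: mnobibivbdzu
surface: mnobibivbdzu

cell CASE=so, GRD=gu, ASPECT=ra:
underlying: r-nobibiv-pt-zu
1. k -> g, p -> b, s -> z, t -> d / _ Z: fires at position(s) 10: rnobibivpdzu
2. p -> b, t -> d / _ Z: fires at position(s) 9: rnobibivbdzu
surface: rnobibivbdzu

cell CASE=pa, GRD=gu, ASPECT=ma:
underlying: r-nobibiv-sga-um
1. k -> g, p -> b, s -> z, t -> d / _ Z: fires at position(s) 9: rnobibivzgaum
2. p -> b, t -> d / _ Z: no change
surface: rnobibivzgaum

cell CASE=du, GRD=gu, ASPECT=ma:
underlying: r-nobibiv-sga-fa
1. k -> g, p -> b, s -> z, t -> d / _ Z: fires at position(s) 9: rnobibivzgafa
2. p -> b, t -> d / _ Z: no change
surface: rnobibivzgafa


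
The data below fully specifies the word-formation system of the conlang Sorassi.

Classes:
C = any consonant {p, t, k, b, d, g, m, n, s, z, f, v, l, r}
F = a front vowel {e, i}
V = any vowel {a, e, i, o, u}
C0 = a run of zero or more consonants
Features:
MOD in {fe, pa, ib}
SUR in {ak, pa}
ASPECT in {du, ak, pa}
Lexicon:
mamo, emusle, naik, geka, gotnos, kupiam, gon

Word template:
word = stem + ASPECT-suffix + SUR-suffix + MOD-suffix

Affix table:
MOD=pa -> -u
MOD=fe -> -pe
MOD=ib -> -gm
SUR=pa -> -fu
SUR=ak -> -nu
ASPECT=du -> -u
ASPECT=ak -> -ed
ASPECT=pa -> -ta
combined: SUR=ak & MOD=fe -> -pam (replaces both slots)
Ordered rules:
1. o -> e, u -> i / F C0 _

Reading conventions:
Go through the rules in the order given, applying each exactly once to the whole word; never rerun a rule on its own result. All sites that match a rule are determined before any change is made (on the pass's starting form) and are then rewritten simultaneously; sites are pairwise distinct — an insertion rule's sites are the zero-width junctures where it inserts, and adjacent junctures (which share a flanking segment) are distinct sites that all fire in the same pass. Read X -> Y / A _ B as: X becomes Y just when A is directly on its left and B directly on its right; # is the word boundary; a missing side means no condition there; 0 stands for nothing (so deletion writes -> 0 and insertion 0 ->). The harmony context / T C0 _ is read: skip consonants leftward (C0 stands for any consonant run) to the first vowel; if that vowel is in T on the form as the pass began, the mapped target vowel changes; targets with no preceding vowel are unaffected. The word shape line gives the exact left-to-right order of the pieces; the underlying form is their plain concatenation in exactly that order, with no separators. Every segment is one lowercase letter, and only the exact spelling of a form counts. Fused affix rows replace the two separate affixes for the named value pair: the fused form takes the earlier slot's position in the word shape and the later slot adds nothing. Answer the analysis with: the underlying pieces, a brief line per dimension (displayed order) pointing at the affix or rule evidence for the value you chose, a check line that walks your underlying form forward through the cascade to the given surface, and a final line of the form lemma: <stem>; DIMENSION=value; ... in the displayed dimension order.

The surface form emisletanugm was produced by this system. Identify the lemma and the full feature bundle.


underlying: emusle-ta-nu-gm
MOD=ib - signalled by the affix -gm
SUR=ak - signalled by the affix -nu
ASPECT=pa - signalled by the affix -ta
check: emusletanugm -> emisletanugm
lemma: emusle; MOD=ib; SUR=ak; ASPECT=pa


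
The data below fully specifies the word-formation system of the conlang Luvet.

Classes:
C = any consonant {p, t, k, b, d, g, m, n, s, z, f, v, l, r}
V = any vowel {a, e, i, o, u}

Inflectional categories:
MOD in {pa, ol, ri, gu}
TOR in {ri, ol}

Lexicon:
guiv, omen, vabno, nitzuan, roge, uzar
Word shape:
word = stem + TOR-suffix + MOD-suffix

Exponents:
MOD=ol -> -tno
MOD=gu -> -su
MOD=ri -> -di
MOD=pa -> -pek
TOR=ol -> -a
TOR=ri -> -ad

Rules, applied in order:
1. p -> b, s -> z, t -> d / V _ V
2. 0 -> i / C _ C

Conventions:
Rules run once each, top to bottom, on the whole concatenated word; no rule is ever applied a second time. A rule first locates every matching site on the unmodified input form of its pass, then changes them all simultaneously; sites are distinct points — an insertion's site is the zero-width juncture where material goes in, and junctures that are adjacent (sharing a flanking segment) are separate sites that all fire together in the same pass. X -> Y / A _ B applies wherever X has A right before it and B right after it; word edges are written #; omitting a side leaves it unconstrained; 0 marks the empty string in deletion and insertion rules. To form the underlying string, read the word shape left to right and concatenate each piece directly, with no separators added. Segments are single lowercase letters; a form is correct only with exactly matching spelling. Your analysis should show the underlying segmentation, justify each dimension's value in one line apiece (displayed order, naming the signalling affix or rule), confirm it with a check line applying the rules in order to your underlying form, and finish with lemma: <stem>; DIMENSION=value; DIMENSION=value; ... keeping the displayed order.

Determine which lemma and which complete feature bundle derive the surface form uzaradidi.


underlying: uzar-ad-di
MOD=ri - signalled by the affix -di
TOR=ri - signalled by the affix -ad
check: uzaraddi -> uzaraddi -> uzaradidi
lemma: uzar; MOD=ri; TOR=ri


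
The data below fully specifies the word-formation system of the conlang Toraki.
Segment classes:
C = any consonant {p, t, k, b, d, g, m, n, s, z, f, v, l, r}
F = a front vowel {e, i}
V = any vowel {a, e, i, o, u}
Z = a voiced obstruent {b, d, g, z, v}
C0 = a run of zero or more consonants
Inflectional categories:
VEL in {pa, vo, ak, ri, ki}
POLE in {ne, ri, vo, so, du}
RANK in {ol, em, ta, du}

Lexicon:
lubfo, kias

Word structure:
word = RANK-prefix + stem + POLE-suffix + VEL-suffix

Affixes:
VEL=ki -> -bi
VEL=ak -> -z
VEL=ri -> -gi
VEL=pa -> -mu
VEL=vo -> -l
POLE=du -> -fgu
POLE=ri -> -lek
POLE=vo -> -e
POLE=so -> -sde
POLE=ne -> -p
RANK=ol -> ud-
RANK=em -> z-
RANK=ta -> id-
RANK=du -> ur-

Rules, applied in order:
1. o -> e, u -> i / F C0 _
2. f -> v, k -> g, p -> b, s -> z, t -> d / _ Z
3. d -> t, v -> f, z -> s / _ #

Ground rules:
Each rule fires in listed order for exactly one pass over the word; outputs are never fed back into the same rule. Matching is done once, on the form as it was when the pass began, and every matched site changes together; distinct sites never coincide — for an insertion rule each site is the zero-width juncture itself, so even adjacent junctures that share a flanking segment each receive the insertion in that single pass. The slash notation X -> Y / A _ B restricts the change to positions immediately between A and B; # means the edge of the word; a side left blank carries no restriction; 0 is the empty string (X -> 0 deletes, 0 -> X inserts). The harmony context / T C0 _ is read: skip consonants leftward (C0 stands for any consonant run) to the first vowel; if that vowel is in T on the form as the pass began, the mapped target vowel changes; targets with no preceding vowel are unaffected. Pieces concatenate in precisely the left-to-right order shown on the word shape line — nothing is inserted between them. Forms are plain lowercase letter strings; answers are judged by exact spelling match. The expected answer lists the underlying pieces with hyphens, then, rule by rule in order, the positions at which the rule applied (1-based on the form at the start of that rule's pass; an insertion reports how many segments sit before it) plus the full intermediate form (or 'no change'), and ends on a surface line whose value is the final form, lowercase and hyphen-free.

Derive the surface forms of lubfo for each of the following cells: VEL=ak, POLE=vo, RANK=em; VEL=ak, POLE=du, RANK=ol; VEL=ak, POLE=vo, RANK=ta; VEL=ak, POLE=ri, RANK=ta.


cell VEL=ak, POLE=vo, RANK=em:
underlying: z-lubfo-e-z
1. o -> e, u -> i / F C0 _: no change
2. f -> v, k -> g, p -> b, s -> z, t -> d / _ Z: no change
3. d -> t, v -> f, z -> s / _ #: fires at position(s) 8: zlubfoes
surface: zlubfoes

cell VEL=ak, POLE=du, RANK=ol:
underlying: ud-lubfo-fgu-z
1. o -> e, u -> i / F C0 _: no change
2. f -> v, k -> g, p -> b, s -> z, t -> d / _ Z: fires at position(s) 8: udlubfovguz
3. d -> t, v -> f, z -> s / _ #: fires at position(s) 11: udlubfovgus
surface: udlubfovgus

cell VEL=ak, POLE=vo, RANK=ta:
underlying: id-lubfo-e-z
1. o -> e, u -> i / F C0 _: fires at position(s) 4: idlibfoez
2. f -> v, k -> g, p -> b, s -> z, t -> d / _ Z: no change
3. d -> t, v -> f, z -> s / _ #: fires at position(s) 9: idlibfoes
surface: idlibfoes

cell VEL=ak, POLE=ri, RANK=ta:
underlying: id-lubfo-lek-z
1. o -> e, u -> i / F C0 _: fires at position(s) 4: idlibfolekz
2. f -> v, k -> g, p -> b, s -> z, t -> d / _ Z: fires at position(s) 10: idlibfolegz
3. d -> t, v -> f, z -> s / _ #: fires at position(s) 11: idlibfolegs
surface: idlibfolegs


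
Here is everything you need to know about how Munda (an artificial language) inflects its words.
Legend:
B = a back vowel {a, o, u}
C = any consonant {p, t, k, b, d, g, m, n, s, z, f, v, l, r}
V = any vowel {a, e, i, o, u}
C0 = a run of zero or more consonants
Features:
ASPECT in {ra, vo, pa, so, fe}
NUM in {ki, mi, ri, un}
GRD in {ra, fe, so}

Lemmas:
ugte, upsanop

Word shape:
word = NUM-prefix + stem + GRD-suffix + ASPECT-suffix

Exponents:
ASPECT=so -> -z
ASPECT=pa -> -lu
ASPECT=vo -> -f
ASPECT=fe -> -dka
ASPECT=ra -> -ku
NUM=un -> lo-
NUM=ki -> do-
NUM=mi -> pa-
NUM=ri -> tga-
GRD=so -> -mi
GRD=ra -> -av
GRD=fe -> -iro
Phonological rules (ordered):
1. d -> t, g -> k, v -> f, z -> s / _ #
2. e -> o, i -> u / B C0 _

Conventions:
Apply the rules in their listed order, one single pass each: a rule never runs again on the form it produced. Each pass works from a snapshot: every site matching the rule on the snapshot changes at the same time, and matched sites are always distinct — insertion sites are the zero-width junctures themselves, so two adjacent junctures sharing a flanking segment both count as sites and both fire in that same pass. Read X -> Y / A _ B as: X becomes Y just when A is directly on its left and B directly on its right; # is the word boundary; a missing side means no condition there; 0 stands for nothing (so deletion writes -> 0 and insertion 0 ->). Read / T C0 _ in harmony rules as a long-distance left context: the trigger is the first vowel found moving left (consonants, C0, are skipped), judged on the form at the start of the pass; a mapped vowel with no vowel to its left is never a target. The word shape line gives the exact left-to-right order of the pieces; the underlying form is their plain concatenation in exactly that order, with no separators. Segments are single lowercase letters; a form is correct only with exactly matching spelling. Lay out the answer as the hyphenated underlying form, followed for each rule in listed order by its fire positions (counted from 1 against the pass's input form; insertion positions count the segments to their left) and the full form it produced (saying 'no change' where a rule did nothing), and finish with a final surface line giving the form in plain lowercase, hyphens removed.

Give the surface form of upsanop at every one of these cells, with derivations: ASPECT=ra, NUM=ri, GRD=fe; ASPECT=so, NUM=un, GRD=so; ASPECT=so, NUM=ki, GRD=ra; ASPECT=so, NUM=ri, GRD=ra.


cell ASPECT=ra, NUM=ri, GRD=fe:
underlying: tga-upsanop-iro-ku
1. d -> t, g -> k, v -> f, z -> s / _ #: no change
2. e -> o, i -> u / B C0 _: fires at position(s) 11: tgaupsanopuroku
surface: tgaupsanopuroku

cell ASPECT=so, NUM=un, GRD=so:
underlying: lo-upsanop-mi-z
1. d -> t, g -> k, v -> f, z -> s / _ #: fires at position(s) 12: loupsanopmis
2. e -> o, i -> u / B C0 _: fires at position(s) 11: loupsanopmus
surface: loupsanopmus

cell ASPECT=so, NUM=ki, GRD=ra:
underlying: do-upsanop-av-z
1. d -> t, g -> k, v -> f, z -> s / _ #: fires at position(s) 12: doupsanopavs
2. e -> o, i -> u / B C0 _: no change
surface: doupsanopavs

cell ASPECT=so, NUM=ri, GRD=ra:
underlying: tga-upsanop-av-z
1. d -> t, g -> k, v -> f, z -> s / _ #: fires at position(s) 13: tgaupsanopavs
2. e -> o, i -> u / B C0 _: no change
surface: tgaupsanopavs
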